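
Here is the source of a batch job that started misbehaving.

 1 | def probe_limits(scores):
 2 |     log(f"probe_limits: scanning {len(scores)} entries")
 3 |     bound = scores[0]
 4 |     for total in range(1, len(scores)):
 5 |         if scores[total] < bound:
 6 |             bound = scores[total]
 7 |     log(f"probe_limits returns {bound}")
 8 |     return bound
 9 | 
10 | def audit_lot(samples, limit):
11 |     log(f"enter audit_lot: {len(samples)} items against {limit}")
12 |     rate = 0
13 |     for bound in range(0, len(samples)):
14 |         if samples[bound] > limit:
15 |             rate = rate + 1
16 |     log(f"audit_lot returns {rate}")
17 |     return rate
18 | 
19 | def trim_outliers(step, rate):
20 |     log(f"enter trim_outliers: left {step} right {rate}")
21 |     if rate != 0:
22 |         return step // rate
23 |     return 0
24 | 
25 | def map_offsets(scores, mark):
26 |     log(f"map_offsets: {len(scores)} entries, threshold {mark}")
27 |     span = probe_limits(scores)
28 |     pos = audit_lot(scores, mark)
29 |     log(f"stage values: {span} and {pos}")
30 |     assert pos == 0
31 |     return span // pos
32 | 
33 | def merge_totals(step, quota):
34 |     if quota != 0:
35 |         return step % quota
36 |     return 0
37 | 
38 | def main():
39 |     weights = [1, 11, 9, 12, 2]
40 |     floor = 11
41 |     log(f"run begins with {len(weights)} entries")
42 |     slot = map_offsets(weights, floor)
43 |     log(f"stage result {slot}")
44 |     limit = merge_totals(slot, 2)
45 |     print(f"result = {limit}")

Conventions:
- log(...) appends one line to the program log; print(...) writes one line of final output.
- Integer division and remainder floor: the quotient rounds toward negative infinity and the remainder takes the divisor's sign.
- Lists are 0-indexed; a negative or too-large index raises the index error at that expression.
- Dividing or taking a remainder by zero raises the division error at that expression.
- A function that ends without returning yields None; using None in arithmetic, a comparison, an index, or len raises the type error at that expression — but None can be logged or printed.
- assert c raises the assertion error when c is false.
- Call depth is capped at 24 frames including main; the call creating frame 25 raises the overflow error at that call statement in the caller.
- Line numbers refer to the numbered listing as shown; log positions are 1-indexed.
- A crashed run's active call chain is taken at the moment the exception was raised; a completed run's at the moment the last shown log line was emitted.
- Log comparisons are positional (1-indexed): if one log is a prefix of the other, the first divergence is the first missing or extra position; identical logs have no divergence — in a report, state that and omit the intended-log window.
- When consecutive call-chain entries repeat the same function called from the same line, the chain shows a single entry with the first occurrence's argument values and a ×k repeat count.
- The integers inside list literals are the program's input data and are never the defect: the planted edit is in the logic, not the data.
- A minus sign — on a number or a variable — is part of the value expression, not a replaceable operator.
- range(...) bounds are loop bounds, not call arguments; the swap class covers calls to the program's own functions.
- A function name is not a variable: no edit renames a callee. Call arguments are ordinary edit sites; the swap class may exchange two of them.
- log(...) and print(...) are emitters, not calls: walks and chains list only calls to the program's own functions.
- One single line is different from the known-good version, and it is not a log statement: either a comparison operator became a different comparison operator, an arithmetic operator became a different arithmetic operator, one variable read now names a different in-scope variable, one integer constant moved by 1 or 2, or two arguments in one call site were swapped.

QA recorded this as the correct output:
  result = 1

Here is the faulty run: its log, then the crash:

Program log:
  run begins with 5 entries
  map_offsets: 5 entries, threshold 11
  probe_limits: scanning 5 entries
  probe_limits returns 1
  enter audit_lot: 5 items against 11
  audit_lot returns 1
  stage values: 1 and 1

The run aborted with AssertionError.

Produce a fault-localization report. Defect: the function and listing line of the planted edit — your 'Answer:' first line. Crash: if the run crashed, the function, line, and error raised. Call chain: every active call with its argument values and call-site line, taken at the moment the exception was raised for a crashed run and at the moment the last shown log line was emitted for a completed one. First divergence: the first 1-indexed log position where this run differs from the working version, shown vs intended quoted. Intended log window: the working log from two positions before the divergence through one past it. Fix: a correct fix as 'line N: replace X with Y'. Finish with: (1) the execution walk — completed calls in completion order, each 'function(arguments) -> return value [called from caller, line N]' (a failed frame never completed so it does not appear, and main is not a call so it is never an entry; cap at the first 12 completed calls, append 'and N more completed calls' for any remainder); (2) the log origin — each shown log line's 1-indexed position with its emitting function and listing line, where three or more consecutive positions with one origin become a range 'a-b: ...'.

Answer: the defect is in map_offsets at line 30.
Key fact: The log ends early — 7 lines, where the working version next logs 'stage result 1'.
Crash: map_offsets, line 30, AssertionError.
Call chain: main -> map_offsets([1, 11, 9, 12, 2], 11) (called at line 42).
First divergence: position 8 — after 7 matching lines the faulty run goes silent; intended next line 'stage result 1'.
Intended log window:
  6: audit_lot returns 1
  7: stage values: 1 and 1
  8: stage result 1
Execution walk:
  probe_limits([1, 11, 9, 12, 2]) -> 1  [called from map_offsets, line 27]
  audit_lot([1, 11, 9, 12, 2], 11) -> 1  [called from map_offsets, line 28]
Log line origins:
  1: from main, line 41
  2: from map_offsets, line 26
  3: from probe_limits, line 2
  4: from probe_limits, line 7
  5: from audit_lot, line 11
  6: from audit_lot, line 16
  7: from map_offsets, line 29
A correct fix: line 30: replace `==` with `>`.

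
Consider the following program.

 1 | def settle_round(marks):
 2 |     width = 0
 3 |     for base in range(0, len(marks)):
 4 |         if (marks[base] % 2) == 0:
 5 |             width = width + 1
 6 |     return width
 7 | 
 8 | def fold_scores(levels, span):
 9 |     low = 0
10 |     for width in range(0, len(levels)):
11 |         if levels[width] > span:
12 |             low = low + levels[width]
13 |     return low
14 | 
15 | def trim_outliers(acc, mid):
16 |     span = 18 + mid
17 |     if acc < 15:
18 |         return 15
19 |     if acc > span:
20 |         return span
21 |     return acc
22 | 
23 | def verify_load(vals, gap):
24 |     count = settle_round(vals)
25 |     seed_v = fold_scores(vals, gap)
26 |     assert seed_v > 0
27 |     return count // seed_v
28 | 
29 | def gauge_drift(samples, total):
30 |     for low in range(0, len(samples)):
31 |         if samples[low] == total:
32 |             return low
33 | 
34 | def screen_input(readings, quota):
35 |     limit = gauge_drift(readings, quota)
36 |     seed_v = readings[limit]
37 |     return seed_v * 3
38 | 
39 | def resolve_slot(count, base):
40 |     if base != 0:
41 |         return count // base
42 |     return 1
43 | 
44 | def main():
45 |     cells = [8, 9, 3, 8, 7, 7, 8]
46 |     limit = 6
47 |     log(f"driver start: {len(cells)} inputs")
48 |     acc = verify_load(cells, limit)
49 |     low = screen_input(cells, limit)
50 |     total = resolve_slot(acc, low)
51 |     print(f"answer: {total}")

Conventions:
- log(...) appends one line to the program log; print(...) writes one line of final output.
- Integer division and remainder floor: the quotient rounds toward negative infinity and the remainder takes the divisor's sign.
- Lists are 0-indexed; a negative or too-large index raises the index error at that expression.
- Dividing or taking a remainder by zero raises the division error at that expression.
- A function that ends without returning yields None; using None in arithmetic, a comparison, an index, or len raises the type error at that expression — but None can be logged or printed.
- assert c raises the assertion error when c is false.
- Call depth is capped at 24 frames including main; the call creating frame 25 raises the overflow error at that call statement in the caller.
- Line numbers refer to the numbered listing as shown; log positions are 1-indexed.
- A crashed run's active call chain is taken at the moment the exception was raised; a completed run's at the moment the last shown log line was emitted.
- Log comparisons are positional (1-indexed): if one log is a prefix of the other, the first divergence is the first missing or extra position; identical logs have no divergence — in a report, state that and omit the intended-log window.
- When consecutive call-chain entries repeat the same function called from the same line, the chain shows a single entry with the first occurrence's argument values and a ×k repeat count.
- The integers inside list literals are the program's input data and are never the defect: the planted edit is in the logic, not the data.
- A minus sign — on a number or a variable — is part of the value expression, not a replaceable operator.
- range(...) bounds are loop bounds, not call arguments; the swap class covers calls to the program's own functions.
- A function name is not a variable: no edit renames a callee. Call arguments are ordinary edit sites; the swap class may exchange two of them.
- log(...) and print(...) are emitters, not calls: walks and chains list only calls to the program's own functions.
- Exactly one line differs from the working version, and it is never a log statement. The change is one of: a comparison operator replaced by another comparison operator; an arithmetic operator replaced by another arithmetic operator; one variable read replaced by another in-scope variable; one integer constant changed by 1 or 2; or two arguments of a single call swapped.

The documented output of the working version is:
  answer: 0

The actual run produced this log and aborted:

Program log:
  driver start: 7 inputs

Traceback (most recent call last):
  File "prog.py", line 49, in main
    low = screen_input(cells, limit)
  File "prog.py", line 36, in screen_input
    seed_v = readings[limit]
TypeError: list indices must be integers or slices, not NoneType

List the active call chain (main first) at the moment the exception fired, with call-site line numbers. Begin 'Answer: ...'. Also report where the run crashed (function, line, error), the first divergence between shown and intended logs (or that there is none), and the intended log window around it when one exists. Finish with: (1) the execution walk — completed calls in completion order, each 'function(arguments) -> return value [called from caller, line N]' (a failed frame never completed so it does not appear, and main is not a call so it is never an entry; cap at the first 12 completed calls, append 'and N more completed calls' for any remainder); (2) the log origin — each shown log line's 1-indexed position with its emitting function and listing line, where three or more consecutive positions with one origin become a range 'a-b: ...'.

Answer: main -> screen_input (called at line 49).
Core observation: All emitted log lines are correct; the crash alone marks the defect.
Crash: screen_input, line 36, TypeError.
First divergence: none (the log streams are identical).
Execution walk:
  settle_round([8, 9, 3, 8, 7, 7, 8]) -> 3  [called from verify_load, line 24]
  fold_scores([8, 9, 3, 8, 7, 7, 8], 6) -> 47  [called from verify_load, line 25]
  verify_load([8, 9, 3, 8, 7, 7, 8], 6) -> 0  [called from main, line 48]
  gauge_drift([8, 9, 3, 8, 7, 7, 8], 6) -> None  [called from screen_input, line 35]
Log origins:
  1: emitted by main (line 47)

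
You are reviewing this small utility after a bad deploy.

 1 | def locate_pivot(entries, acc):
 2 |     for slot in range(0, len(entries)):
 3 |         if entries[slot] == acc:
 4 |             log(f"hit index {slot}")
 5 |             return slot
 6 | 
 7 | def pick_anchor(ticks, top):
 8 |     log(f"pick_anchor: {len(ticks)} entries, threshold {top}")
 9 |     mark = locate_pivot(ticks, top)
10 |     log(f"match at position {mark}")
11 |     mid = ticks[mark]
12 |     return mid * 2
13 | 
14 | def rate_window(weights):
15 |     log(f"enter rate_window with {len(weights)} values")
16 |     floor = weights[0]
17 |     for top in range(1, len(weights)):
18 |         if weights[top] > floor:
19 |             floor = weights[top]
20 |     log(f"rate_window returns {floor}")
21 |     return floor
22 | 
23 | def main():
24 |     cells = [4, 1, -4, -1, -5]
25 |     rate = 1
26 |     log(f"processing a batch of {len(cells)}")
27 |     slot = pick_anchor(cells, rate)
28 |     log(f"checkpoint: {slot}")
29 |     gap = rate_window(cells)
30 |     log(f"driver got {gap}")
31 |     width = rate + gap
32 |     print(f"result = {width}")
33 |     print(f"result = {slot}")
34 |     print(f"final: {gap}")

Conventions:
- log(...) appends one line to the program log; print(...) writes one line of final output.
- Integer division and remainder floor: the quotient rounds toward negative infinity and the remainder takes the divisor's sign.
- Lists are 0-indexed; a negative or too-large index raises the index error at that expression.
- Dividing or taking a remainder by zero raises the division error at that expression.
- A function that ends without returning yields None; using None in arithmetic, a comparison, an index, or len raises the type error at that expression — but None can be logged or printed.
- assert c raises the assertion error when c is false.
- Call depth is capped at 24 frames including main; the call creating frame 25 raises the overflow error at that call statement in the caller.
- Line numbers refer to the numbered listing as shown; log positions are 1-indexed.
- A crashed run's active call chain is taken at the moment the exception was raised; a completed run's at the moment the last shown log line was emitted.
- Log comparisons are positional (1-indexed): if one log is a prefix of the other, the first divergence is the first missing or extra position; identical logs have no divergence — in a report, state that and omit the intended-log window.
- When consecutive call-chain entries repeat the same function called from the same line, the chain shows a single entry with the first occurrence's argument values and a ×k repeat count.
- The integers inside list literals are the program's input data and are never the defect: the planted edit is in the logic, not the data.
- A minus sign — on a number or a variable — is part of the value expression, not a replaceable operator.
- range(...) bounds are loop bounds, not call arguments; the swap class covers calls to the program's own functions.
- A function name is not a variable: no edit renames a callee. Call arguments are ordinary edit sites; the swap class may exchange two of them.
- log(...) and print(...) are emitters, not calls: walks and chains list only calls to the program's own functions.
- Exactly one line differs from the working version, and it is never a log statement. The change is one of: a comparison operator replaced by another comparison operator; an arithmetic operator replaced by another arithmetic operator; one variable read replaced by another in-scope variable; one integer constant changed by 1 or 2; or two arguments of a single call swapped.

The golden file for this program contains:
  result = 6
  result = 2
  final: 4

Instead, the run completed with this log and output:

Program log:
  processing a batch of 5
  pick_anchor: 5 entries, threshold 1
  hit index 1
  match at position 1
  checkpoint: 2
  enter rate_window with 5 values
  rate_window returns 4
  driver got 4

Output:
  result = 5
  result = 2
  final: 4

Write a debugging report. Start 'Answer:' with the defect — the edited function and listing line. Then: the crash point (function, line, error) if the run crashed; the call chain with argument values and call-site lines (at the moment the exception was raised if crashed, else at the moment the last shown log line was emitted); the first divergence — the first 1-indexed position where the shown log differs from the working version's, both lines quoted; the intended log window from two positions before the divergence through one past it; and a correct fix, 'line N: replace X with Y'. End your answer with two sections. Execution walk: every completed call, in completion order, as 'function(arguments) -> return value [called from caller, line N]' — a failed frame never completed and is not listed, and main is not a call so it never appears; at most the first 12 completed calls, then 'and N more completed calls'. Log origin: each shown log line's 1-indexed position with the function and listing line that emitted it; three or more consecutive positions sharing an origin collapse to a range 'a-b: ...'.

Answer: the defect is in main at line 31.
The tell: No log line changed; the fault shows up purely in the output.
Call chain: main.
First divergence: none; the two logs match at every position.
Execution walk:
  locate_pivot([4, 1, -4, -1, -5], 1) -> 1  [called from pick_anchor, line 9]
  pick_anchor([4, 1, -4, -1, -5], 1) -> 2  [called from main, line 27]
  rate_window([4, 1, -4, -1, -5]) -> 4  [called from main, line 29]
Origin of each log line:
  1: logged in main at line 26
  2: logged in pick_anchor at line 8
  3: logged in locate_pivot at line 4
  4: logged in pick_anchor at line 10
  5: logged in main at line 28
  6: logged in rate_window at line 15
  7: logged in rate_window at line 20
  8: logged in main at line 30
A correct fix: line 31: replace `rate` with `slot`.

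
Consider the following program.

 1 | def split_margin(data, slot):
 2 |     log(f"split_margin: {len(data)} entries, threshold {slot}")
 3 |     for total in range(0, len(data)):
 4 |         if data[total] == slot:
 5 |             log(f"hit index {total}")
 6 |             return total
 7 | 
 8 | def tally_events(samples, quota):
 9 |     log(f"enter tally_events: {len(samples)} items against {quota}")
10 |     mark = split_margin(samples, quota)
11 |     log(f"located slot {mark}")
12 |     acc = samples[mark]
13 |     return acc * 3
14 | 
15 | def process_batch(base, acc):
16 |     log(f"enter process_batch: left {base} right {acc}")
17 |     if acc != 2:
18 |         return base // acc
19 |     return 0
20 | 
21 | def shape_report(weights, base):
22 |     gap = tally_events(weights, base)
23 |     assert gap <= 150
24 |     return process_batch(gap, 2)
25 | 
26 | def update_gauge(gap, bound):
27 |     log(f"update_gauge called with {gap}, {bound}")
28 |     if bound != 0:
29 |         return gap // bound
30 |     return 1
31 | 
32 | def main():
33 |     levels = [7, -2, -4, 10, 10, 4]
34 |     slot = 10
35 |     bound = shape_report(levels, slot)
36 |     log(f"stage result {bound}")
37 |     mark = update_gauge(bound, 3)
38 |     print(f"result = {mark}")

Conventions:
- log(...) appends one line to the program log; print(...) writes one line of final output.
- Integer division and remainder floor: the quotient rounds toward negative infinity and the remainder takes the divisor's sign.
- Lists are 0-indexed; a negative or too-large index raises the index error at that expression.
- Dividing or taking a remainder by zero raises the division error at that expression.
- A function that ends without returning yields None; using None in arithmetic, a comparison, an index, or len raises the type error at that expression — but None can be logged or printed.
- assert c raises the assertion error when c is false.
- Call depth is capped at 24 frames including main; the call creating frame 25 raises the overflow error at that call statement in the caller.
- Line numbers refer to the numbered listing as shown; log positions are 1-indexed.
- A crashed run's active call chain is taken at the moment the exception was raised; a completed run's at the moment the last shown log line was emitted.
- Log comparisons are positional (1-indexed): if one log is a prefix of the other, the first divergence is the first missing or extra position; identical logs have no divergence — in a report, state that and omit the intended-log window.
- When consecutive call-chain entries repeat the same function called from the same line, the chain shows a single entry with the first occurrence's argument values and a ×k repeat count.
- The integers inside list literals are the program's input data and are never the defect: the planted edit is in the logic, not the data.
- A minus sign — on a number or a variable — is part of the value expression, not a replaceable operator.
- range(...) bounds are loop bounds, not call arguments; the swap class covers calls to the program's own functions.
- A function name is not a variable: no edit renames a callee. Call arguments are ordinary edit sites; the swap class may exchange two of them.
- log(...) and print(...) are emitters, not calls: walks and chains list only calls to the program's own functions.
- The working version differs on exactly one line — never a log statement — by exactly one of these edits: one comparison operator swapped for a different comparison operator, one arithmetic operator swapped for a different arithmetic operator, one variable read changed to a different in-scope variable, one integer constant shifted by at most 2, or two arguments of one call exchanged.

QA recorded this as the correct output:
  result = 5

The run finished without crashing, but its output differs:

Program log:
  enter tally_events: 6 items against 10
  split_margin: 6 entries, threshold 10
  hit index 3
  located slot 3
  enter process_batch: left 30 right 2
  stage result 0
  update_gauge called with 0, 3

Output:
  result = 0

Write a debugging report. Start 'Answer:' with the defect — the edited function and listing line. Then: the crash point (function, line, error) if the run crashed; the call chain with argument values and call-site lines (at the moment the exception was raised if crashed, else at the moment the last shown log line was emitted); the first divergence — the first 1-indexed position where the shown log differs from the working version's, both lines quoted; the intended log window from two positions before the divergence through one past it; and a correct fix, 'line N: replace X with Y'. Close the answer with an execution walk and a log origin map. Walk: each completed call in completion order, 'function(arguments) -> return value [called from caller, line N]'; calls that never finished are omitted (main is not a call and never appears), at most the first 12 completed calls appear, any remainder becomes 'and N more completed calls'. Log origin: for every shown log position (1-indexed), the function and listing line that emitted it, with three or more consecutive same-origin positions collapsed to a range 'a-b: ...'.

Answer: the defect is in process_batch at line 17.
Key observation: Position 6 is the first bad log line: 'stage result 0' should read 'stage result 15'.
Call chain: main -> update_gauge(0, 3) (called at line 37).
First divergence: position 6; shown 'stage result 0' vs intended 'stage result 15'.
Intended log window:
  4: located slot 3
  5: enter process_batch: left 30 right 2
  6: stage result 15
  7: update_gauge called with 15, 3
Execution walk:
  split_margin([7, -2, -4, 10, 10, 4], 10) -> 3  [called from tally_events, line 10]
  tally_events([7, -2, -4, 10, 10, 4], 10) -> 30  [called from shape_report, line 22]
  process_batch(30, 2) -> 0  [called from shape_report, line 24]
  shape_report([7, -2, -4, 10, 10, 4], 10) -> 0  [called from main, line 35]
  update_gauge(0, 3) -> 0  [called from main, line 37]
Origin of each log line:
  1: logged in tally_events at line 9
  2: logged in split_margin at line 2
  3: logged in split_margin at line 5
  4: logged in tally_events at line 11
  5: logged in process_batch at line 16
  6: logged in main at line 36
  7: logged in update_gauge at line 27
A correct fix: line 17: replace `2` with `0`.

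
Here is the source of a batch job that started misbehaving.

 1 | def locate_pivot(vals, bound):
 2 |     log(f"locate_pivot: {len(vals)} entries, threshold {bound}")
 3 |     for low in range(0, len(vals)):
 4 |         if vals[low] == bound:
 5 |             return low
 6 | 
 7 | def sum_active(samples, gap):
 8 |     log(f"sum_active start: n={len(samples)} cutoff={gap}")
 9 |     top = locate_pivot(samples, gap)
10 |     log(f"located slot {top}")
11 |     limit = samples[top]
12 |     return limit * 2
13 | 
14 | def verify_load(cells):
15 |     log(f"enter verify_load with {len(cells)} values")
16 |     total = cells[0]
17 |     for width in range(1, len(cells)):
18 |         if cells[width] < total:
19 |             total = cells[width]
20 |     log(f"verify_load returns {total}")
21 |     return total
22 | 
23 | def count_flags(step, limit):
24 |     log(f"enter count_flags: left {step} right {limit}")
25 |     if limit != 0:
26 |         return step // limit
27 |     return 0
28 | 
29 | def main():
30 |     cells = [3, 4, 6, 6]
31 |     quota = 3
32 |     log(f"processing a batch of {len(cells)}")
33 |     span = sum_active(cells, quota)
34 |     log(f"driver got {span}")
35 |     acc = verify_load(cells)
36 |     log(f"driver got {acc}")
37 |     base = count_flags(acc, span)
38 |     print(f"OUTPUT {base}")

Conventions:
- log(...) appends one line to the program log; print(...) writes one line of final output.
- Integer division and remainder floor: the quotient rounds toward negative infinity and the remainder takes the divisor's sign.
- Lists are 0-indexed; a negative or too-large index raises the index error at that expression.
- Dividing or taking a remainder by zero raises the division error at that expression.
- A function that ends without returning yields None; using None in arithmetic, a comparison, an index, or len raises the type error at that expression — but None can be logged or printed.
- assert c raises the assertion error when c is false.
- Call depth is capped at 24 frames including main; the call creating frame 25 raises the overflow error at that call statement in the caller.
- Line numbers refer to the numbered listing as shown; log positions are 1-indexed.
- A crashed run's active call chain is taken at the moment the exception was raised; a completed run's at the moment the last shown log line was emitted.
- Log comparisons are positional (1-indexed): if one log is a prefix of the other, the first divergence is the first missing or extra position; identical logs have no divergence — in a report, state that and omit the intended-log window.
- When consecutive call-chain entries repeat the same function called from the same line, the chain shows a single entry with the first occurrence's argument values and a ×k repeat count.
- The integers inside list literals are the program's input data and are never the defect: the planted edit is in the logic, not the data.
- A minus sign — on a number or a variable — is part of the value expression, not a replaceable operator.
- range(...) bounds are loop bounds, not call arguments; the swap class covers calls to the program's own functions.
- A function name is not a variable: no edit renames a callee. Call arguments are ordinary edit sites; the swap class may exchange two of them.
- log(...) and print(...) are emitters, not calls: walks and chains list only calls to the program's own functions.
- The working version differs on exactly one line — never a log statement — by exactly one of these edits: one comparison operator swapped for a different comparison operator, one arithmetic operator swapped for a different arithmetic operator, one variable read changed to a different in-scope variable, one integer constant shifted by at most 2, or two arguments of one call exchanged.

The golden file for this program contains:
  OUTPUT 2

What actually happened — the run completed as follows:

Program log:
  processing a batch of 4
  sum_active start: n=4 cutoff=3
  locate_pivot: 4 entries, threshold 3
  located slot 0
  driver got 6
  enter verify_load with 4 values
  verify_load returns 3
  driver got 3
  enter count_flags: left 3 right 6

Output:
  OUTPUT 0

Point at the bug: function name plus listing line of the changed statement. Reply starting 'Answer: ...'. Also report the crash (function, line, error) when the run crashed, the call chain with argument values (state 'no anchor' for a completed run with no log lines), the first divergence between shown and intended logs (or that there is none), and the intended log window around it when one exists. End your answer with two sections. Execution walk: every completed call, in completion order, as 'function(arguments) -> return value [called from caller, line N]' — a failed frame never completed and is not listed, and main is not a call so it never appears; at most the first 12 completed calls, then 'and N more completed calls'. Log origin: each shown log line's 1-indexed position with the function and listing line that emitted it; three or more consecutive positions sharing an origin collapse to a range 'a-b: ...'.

Answer: the defect is in main at line 37.
The tell: The log first diverges at position 9: the faulty run prints 'enter count_flags: left 3 right 6' where the working version prints 'enter count_flags: left 6 right 3'.
Call chain: main -> count_flags(3, 6) (called at line 37).
First divergence: position 9 — shown 'enter count_flags: left 3 right 6', intended 'enter count_flags: left 6 right 3'.
Intended log window:
  7: verify_load returns 3
  8: driver got 3
  9: enter count_flags: left 6 right 3
Execution walk:
  locate_pivot([3, 4, 6, 6], 3) -> 0  [called from sum_active, line 9]
  sum_active([3, 4, 6, 6], 3) -> 6  [called from main, line 33]
  verify_load([3, 4, 6, 6]) -> 3  [called from main, line 35]
  count_flags(3, 6) -> 0  [called from main, line 37]
Origin of each log line:
  1: logged in main at line 32
  2: logged in sum_active at line 8
  3: logged in locate_pivot at line 2
  4: logged in sum_active at line 10
  5: logged in main at line 34
  6: logged in verify_load at line 15
  7: logged in verify_load at line 20
  8: logged in main at line 36
  9: logged in count_flags at line 24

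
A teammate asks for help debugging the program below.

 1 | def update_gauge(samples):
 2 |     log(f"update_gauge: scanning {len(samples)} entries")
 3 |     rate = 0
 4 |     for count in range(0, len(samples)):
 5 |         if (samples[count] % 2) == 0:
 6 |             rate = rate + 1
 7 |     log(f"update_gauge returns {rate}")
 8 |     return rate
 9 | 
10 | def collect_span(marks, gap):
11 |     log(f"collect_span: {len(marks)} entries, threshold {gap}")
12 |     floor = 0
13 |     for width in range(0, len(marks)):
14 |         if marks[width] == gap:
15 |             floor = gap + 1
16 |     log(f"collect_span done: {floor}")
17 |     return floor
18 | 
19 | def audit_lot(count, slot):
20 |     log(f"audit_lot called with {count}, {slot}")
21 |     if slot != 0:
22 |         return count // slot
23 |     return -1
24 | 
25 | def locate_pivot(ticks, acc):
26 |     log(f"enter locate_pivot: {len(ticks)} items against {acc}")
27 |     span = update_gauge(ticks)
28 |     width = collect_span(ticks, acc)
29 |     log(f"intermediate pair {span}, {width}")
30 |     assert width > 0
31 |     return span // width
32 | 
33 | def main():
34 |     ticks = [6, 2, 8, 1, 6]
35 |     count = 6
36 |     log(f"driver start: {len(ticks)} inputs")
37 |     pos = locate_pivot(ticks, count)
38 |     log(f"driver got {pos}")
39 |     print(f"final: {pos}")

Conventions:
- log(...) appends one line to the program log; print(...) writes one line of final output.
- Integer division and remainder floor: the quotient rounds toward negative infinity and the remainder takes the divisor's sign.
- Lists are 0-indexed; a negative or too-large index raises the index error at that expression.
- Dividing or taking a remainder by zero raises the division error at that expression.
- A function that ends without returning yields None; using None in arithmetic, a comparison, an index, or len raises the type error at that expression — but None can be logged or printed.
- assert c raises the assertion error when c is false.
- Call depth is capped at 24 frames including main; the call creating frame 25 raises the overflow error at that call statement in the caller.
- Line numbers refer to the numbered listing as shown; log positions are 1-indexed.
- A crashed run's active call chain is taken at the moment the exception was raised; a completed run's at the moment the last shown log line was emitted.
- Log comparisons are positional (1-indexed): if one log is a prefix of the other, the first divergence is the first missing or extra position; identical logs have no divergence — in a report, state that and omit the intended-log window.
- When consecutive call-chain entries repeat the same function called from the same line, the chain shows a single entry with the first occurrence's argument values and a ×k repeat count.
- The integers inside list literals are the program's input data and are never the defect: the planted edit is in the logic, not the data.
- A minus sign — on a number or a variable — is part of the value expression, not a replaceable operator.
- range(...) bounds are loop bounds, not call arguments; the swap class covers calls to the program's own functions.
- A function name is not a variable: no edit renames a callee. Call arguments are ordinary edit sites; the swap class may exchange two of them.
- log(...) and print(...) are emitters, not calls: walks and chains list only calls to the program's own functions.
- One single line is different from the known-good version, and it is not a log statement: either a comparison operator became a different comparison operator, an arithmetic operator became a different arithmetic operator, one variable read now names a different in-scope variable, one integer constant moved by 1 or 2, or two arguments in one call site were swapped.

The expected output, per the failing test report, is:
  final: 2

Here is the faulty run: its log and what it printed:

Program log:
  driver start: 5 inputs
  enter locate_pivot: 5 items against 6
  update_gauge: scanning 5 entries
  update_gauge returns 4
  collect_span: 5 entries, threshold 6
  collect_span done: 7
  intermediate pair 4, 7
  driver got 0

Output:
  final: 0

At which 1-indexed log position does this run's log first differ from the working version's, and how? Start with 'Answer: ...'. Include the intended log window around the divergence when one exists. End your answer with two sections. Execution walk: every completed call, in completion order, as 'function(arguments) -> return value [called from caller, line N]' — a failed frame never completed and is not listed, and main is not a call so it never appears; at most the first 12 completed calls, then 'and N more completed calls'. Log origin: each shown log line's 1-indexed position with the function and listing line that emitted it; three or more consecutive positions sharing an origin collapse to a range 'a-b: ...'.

Answer: at position 6 the run shows 'collect_span done: 7' where the working version logs 'collect_span done: 2'.
Intended log window:
  4: update_gauge returns 4
  5: collect_span: 5 entries, threshold 6
  6: collect_span done: 2
  7: intermediate pair 4, 2
Execution walk:
  update_gauge([6, 2, 8, 1, 6]) -> 4  [called from locate_pivot, line 27]
  collect_span([6, 2, 8, 1, 6], 6) -> 7  [called from locate_pivot, line 28]
  locate_pivot([6, 2, 8, 1, 6], 6) -> 0  [called from main, line 37]
Log origins:
  1: emitted by main (line 36)
  2: emitted by locate_pivot (line 26)
  3: emitted by update_gauge (line 2)
  4: emitted by update_gauge (line 7)
  5: emitted by collect_span (line 11)
  6: emitted by collect_span (line 16)
  7: emitted by locate_pivot (line 29)
  8: emitted by main (line 38)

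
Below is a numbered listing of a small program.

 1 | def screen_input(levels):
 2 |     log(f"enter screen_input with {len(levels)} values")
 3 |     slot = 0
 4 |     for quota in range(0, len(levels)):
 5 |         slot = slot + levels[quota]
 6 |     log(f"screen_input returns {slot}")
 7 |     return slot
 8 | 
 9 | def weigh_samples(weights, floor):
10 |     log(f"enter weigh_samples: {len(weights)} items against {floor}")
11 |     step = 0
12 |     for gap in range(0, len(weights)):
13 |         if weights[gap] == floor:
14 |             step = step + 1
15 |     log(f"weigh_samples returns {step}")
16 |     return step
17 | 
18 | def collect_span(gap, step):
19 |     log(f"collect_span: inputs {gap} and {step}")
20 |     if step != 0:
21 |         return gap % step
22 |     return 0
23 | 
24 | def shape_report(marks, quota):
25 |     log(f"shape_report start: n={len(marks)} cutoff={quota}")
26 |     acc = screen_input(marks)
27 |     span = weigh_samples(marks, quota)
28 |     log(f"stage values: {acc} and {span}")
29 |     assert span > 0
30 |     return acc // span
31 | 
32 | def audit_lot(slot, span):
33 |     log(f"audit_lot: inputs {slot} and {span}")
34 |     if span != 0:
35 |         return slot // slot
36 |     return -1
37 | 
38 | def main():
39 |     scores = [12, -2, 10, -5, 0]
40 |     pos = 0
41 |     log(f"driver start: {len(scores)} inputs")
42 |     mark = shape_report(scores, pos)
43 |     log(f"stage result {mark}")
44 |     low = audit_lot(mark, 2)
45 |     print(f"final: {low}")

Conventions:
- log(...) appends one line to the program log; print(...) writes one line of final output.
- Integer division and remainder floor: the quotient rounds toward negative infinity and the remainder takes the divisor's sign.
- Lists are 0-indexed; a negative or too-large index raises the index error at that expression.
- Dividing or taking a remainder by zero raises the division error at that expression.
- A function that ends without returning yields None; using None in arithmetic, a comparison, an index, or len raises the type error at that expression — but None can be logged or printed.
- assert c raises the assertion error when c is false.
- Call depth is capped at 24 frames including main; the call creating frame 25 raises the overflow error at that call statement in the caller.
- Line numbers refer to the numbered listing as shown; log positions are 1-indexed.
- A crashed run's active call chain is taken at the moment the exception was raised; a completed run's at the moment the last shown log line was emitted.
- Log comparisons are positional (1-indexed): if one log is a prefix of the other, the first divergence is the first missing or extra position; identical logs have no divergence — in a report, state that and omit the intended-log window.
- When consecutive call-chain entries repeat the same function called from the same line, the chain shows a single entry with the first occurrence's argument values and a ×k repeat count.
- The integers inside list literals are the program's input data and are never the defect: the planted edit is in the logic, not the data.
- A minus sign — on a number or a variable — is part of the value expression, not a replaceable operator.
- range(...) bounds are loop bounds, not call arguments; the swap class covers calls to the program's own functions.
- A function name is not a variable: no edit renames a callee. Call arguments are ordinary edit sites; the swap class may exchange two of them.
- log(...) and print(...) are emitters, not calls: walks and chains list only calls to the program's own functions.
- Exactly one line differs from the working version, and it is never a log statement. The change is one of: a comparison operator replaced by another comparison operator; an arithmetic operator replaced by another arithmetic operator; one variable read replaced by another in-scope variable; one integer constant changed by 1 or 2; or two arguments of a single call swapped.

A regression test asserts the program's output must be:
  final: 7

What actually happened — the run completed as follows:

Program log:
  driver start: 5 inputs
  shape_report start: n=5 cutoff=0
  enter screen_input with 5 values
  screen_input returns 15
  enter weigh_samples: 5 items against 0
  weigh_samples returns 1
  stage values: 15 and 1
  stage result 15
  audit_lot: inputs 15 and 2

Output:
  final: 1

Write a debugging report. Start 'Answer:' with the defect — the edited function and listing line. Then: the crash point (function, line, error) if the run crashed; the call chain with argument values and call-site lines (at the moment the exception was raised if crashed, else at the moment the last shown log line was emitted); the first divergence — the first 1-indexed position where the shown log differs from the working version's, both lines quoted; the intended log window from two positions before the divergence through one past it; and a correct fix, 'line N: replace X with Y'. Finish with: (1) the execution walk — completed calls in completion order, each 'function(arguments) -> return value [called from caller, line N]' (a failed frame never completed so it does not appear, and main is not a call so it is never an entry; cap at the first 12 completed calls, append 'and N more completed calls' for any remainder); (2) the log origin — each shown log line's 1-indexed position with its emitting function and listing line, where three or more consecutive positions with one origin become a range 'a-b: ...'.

Answer: the defect is in audit_lot at line 35.
The tell: Log streams are identical — the defect surfaces only in the printed output.
Call chain: main -> audit_lot(15, 2) (called at line 44).
First divergence: none — the logs agree in full.
Execution walk:
  screen_input([12, -2, 10, -5, 0]) -> 15  [called from shape_report, line 26]
  weigh_samples([12, -2, 10, -5, 0], 0) -> 1  [called from shape_report, line 27]
  shape_report([12, -2, 10, -5, 0], 0) -> 15  [called from main, line 42]
  audit_lot(15, 2) -> 1  [called from main, line 44]
Origin of each log line:
  1: emitted by main (line 41)
  2: emitted by shape_report (line 25)
  3: emitted by screen_input (line 2)
  4: emitted by screen_input (line 6)
  5: emitted by weigh_samples (line 10)
  6: emitted by weigh_samples (line 15)
  7: emitted by shape_report (line 28)
  8: emitted by main (line 43)
  9: emitted by audit_lot (line 33)
A correct fix: line 35: replace `slot // slot` with `slot // span`.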